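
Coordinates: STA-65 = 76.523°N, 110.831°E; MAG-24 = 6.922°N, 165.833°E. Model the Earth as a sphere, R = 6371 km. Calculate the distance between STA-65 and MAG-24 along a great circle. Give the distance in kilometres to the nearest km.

Δφ = -69.6010°,  Δλ = 55.0020°
a = sin²(Δφ/2) + cos φ₁ cos φ₂ sin²(Δλ/2) = 0.375053
c = 2·arcsin(√a) = 1.318226 rad = 75.5288°
d = R·c = 6371 × 1.318226 = 8398.4 km

8398 km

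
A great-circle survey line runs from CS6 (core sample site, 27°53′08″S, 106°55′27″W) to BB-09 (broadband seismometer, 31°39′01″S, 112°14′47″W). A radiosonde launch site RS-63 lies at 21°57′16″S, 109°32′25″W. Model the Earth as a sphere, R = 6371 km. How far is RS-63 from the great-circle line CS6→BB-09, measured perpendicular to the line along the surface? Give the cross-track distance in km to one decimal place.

CS6: φ = -27.88556°, λ = -106.92417°
BB-09: φ = -31.65028°, λ = -112.24639°
RS-63: φ = -21.95444°, λ = -109.54028°
δ₁₃ = central angle CS6→RS-63 = 0.111481 rad  (haversine)
θ₁₃ = bearing CS6→RS-63 = 337.634°,  θ₁₂ = bearing CS6→BB-09 = 229.526°
dₓₜ = R·arcsin(sin δ₁₃ · sin(θ₁₃ − θ₁₂)) = 6371·arcsin(0.11125·sin(108.107°)) = 674.935 km
|dₓₜ| = 674.935 km

674.9 km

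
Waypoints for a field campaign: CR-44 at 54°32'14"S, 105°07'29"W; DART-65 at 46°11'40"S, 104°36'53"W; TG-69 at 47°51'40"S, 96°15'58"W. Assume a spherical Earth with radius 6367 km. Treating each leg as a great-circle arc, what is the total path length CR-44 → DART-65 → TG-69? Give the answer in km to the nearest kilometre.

1586 km

CR-44: φ = -54.53722°, λ = -105.12472°
DART-65: φ = -46.19444°, λ = -104.61472°
TG-69: φ = -47.86111°, λ = -96.26611°
CR-44→DART-65: c = 0.145719 rad, d = 927.79 km
DART-65→TG-69: c = 0.103435 rad, d = 658.57 km
Total = 927.79 + 658.57 = 1586.36 km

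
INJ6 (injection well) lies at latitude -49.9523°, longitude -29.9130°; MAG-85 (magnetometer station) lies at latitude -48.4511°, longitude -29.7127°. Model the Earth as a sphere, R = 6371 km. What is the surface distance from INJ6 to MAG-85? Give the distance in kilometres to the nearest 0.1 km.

Δφ = 1.5012°,  Δλ = 0.2003°
a = sin²(Δφ/2) + cos φ₁ cos φ₂ sin²(Δλ/2) = 0.000173
c = 2·arcsin(√a) = 0.026300 rad = 1.5069°
d = R·c = 6371 × 0.026300 = 167.6 km

167.6 km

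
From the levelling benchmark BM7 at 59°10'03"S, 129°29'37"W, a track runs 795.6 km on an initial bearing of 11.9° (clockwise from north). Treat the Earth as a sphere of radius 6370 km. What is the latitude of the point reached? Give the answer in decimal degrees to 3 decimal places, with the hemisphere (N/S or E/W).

52.139°S

BM7: φ = -59.16750°, λ = -129.49361°
δ = d/R = 795.6/6370 = 0.124898 rad
φ₂ = arcsin(sin φ₁ cos δ + cos φ₁ sin δ cos θ)
   = arcsin(-0.85867·0.99221 + 0.51253·0.12457·0.97851) = -52.13929°
λ₂ = λ₁ + atan2(sin θ sin δ cos φ₁, cos δ − sin φ₁ sin φ₂) = -127.09486°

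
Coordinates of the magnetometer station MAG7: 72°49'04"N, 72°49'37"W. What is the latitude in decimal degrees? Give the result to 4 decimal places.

72.8178°N

72° + 49′/60 + 4″/3600 = 72 + 0.81667 + 0.00111 = 72.8178°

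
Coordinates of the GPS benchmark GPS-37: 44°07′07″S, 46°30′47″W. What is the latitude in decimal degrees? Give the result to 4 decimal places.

44.1186°S

44° + 7′/60 + 7″/3600 = 44 + 0.11667 + 0.00194 = 44.1186°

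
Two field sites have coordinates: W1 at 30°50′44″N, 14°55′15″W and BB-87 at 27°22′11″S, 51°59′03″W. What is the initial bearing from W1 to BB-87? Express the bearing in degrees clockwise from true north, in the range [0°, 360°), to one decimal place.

215.2°

W1: φ = +30.84556°, λ = -14.92083°
BB-87: φ = -27.36972°, λ = -51.98417°
Δλ = -37.0633°
y = sin Δλ · cos φ₂ = -0.535231
x = cos φ₁ sin φ₂ − sin φ₁ cos φ₂ cos Δλ = -0.758043
θ = atan2(y, x) = -144.7753° → 215.2247° (mod 360°)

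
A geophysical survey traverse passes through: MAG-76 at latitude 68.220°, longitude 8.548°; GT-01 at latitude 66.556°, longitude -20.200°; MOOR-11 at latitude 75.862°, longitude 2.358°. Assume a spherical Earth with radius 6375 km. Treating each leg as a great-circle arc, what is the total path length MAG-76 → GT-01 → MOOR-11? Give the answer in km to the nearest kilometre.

2528 km

MAG-76→GT-01: c = 0.193261 rad, d = 1232.04 km
GT-01→MOOR-11: c = 0.203309 rad, d = 1296.10 km
Total = 1232.04 + 1296.10 = 2528.14 km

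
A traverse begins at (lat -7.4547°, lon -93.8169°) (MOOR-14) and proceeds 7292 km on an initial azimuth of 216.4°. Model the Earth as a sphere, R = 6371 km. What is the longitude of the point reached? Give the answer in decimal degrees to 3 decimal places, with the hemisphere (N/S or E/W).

153.586°W

δ = d/R = 7292/6371 = 1.144561 rad
φ₂ = arcsin(sin φ₁ cos δ + cos φ₁ sin δ cos θ)
   = arcsin(-0.12974·0.41345 + 0.99155·0.91053·-0.80489) = -51.29042°
λ₂ = λ₁ + atan2(sin θ sin δ cos φ₁, cos δ − sin φ₁ sin φ₂) = -153.58609°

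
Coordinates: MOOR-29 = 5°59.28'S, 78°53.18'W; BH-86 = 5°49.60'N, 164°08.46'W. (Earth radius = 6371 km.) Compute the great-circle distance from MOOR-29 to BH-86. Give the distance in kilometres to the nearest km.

9553 km

MOOR-29: φ = -5.98800°, λ = -78.88633°
BH-86: φ = +5.82667°, λ = -164.14100°
Δφ = 11.8147°,  Δλ = -85.2547°
a = sin²(Δφ/2) + cos φ₁ cos φ₂ sin²(Δλ/2) = 0.464370
c = 2·arcsin(√a) = 1.499476 rad = 85.9136°
d = R·c = 6371 × 1.499476 = 9553.2 km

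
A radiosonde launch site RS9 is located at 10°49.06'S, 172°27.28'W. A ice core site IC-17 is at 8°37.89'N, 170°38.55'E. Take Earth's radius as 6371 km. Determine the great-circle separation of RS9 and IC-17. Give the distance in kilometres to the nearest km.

RS9: φ = -10.81767°, λ = -172.45467°
IC-17: φ = +8.63150°, λ = +170.64250°
Δφ = 19.4492°,  Δλ = -16.9028°
a = sin²(Δφ/2) + cos φ₁ cos φ₂ sin²(Δλ/2) = 0.049508
c = 2·arcsin(√a) = 0.448762 rad = 25.7122°
d = R·c = 6371 × 0.448762 = 2859.1 km

2859 km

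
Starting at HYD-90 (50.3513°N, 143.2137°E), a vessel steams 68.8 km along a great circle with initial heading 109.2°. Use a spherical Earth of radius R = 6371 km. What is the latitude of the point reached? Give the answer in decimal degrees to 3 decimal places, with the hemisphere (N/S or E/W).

50.144°N

δ = d/R = 68.8/6371 = 0.010799 rad
φ₂ = arcsin(sin φ₁ cos δ + cos φ₁ sin δ cos θ)
   = arcsin(0.76997·0.99994 + 0.63808·0.01080·-0.32887) = 50.14424°
λ₂ = λ₁ + atan2(sin θ sin δ cos φ₁, cos δ − sin φ₁ sin φ₂) = 144.12550°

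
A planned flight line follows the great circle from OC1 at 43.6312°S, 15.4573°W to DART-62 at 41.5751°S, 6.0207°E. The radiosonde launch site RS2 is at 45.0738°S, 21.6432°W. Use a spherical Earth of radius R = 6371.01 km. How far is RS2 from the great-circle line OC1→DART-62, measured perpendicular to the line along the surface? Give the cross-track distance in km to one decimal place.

178.4 km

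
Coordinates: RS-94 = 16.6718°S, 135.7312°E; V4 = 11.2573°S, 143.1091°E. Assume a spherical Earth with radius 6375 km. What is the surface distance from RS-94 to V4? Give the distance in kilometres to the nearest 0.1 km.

Δφ = 5.4145°,  Δλ = 7.3779°
a = sin²(Δφ/2) + cos φ₁ cos φ₂ sin²(Δλ/2) = 0.006120
c = 2·arcsin(√a) = 0.156624 rad = 8.9739°
d = R·c = 6375 × 0.156624 = 998.5 km

998.5 km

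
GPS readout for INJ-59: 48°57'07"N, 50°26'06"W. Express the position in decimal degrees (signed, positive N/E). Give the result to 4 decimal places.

lat: 48.9519° N → +48.9519°
lon: 50.4350° W → -50.4350°

+48.9519°, -50.4350°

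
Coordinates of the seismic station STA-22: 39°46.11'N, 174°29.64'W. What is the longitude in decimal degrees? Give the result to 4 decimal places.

174° + 29.64′/60 = 174 + 0.49400 = 174.4940°

174.4940°W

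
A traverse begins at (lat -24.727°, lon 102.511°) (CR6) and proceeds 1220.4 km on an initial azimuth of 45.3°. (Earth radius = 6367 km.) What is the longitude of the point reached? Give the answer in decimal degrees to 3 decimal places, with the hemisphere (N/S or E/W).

δ = d/R = 1220.4/6367 = 0.191676 rad
φ₂ = arcsin(sin φ₁ cos δ + cos φ₁ sin δ cos θ)
   = arcsin(-0.41830·0.98169 + 0.90831·0.19050·0.70339) = -16.79338°
λ₂ = λ₁ + atan2(sin θ sin δ cos φ₁, cos δ − sin φ₁ sin φ₂) = 110.64232°

110.642°E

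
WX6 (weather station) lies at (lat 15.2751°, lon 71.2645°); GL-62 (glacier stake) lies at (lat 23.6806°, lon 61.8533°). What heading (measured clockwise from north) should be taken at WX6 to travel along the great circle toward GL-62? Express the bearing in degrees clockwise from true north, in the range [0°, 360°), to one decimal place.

314.9°

Δλ = -9.4112°
y = sin Δλ · cos φ₂ = -0.149750
x = cos φ₁ sin φ₂ − sin φ₁ cos φ₂ cos Δλ = 0.149425
θ = atan2(y, x) = -45.0622° → 314.9378° (mod 360°)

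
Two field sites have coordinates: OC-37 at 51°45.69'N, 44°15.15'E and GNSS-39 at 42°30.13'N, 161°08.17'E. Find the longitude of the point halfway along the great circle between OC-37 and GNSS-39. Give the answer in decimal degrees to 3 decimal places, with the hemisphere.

OC-37: φ = +51.76150°, λ = +44.25250°
GNSS-39: φ = +42.50217°, λ = +161.13617°
Bx = cos φ₂ cos Δλ = -0.333371,  By = cos φ₂ sin Δλ = 0.657574
φₘ = atan2(sin φ₁ + sin φ₂, √((cos φ₁ + Bx)² + By²)) = 63.86400°
λₘ = λ₁ + atan2(By, cos φ₁ + Bx) = 110.77859°

110.779°E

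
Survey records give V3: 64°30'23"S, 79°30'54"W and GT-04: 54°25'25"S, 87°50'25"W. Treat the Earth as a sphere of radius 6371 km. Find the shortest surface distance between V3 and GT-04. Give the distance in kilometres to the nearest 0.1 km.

V3: φ = -64.50639°, λ = -79.51500°
GT-04: φ = -54.42361°, λ = -87.84028°
Δφ = 10.0828°,  Δλ = -8.3253°
a = sin²(Δφ/2) + cos φ₁ cos φ₂ sin²(Δλ/2) = 0.009041
c = 2·arcsin(√a) = 0.190461 rad = 10.9126°
d = R·c = 6371 × 0.190461 = 1213.4 km

1213.4 km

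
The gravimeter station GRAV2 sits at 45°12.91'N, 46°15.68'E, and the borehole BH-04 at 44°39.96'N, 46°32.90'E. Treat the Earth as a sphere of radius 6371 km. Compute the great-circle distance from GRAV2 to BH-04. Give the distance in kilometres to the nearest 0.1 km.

65.1 km

GRAV2: φ = +45.21517°, λ = +46.26133°
BH-04: φ = +44.66600°, λ = +46.54833°
Δφ = -0.5492°,  Δλ = 0.2870°
a = sin²(Δφ/2) + cos φ₁ cos φ₂ sin²(Δλ/2) = 0.000026
c = 2·arcsin(√a) = 0.010220 rad = 0.5855°
d = R·c = 6371 × 0.010220 = 65.1 km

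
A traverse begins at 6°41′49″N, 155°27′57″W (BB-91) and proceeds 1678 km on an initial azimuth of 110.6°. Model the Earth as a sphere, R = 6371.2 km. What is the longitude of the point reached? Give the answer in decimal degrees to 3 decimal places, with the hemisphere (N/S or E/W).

BB-91: φ = +6.69694°, λ = -155.46583°
δ = d/R = 1678/6371.2 = 0.263373 rad
φ₂ = arcsin(sin φ₁ cos δ + cos φ₁ sin δ cos θ)
   = arcsin(0.11662·0.96552 + 0.99318·0.26034·-0.35184) = 1.23904°
λ₂ = λ₁ + atan2(sin θ sin δ cos φ₁, cos δ − sin φ₁ sin φ₂) = -141.35790°

141.358°W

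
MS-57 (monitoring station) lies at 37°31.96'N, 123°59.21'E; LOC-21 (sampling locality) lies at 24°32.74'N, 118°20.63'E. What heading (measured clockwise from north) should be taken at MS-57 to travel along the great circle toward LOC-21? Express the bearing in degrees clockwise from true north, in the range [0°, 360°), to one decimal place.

201.9°

MS-57: φ = +37.53267°, λ = +123.98683°
LOC-21: φ = +24.54567°, λ = +118.34383°
Δλ = -5.6430°
y = sin Δλ · cos φ₂ = -0.089444
x = cos φ₁ sin φ₂ − sin φ₁ cos φ₂ cos Δλ = -0.222044
θ = atan2(y, x) = -158.0595° → 201.9405° (mod 360°)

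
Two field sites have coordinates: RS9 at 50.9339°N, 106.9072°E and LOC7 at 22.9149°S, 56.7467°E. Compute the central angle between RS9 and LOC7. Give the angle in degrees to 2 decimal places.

86.01°

Δφ = -73.8488°,  Δλ = -50.1605°
a = sin²(Δφ/2) + cos φ₁ cos φ₂ sin²(Δλ/2) = 0.465215
c = 2·arcsin(√a) = 1.501170 rad = 86.0107°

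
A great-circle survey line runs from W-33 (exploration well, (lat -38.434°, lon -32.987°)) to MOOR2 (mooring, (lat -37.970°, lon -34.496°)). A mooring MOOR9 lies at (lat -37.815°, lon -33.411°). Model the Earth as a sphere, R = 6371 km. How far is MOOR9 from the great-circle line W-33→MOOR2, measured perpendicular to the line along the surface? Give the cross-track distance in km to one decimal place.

δ₁₃ = central angle W-33→MOOR9 = 0.012272 rad  (haversine)
θ₁₃ = bearing W-33→MOOR9 = 331.551°,  θ₁₂ = bearing W-33→MOOR2 = 290.902°
dₓₜ = R·arcsin(sin δ₁₃ · sin(θ₁₃ − θ₁₂)) = 6371·arcsin(0.01227·sin(40.649°)) = 50.931 km
|dₓₜ| = 50.931 km

50.9 km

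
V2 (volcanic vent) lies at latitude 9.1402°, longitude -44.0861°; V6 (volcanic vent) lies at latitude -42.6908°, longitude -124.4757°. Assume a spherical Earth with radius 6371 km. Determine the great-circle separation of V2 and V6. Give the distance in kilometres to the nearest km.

9922 km

Δφ = -51.8310°,  Δλ = -80.3896°
a = sin²(Δφ/2) + cos φ₁ cos φ₂ sin²(Δλ/2) = 0.493278
c = 2·arcsin(√a) = 1.557351 rad = 89.2296°
d = R·c = 6371 × 1.557351 = 9921.9 km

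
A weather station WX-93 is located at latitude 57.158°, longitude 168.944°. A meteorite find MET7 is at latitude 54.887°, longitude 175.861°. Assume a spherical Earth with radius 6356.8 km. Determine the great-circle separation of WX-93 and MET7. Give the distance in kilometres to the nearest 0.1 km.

497.1 km

Δφ = -2.2710°,  Δλ = 6.9170°
a = sin²(Δφ/2) + cos φ₁ cos φ₂ sin²(Δλ/2) = 0.001528
c = 2·arcsin(√a) = 0.078197 rad = 4.4804°
d = R·c = 6356.8 × 0.078197 = 497.1 km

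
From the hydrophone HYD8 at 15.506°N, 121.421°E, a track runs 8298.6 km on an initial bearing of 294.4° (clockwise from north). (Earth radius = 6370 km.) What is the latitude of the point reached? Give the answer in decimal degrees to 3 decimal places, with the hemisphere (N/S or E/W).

27.043°N

δ = d/R = 8298.6/6370 = 1.302763 rad
φ₂ = arcsin(sin φ₁ cos δ + cos φ₁ sin δ cos θ)
   = arcsin(0.26734·0.26484 + 0.96360·0.96429·0.41310) = 27.04279°
λ₂ = λ₁ + atan2(sin θ sin δ cos φ₁, cos δ − sin φ₁ sin φ₂) = 41.03177°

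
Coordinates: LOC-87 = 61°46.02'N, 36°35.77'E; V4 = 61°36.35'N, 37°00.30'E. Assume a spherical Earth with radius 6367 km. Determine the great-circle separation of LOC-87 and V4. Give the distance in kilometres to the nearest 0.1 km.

28.0 km

LOC-87: φ = +61.76700°, λ = +36.59617°
V4: φ = +61.60583°, λ = +37.00500°
Δφ = -0.1612°,  Δλ = 0.4088°
a = sin²(Δφ/2) + cos φ₁ cos φ₂ sin²(Δλ/2) = 0.000005
c = 2·arcsin(√a) = 0.004401 rad = 0.2521°
d = R·c = 6367 × 0.004401 = 28.0 km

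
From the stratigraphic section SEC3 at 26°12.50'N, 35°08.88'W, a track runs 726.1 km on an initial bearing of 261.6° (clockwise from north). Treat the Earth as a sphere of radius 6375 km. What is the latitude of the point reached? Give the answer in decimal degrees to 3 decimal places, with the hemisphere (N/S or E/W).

SEC3: φ = +26.20833°, λ = -35.14800°
δ = d/R = 726.1/6375 = 0.113898 rad
φ₂ = arcsin(sin φ₁ cos δ + cos φ₁ sin δ cos θ)
   = arcsin(0.44164·0.99352 + 0.89719·0.11365·-0.14608) = 25.07973°
λ₂ = λ₁ + atan2(sin θ sin δ cos φ₁, cos δ − sin φ₁ sin φ₂) = -42.27889°

25.080°N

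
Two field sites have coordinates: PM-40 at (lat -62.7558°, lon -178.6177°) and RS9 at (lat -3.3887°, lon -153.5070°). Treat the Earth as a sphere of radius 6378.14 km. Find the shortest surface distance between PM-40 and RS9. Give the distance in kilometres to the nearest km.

6924 km

Δφ = 59.3671°,  Δλ = 25.1107°
a = sin²(Δφ/2) + cos φ₁ cos φ₂ sin²(Δλ/2) = 0.266827
c = 2·arcsin(√a) = 1.085641 rad = 62.2026°
d = R·c = 6378.14 × 1.085641 = 6924.4 km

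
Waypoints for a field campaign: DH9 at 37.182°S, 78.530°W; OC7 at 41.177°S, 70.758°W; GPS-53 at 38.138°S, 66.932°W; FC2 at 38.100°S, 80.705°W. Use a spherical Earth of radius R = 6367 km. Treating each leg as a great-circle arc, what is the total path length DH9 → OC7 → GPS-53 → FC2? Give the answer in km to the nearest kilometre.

DH9→OC7: c = 0.126087 rad, d = 802.80 km
OC7→GPS-53: c = 0.073851 rad, d = 470.21 km
GPS-53→FC2: c = 0.188945 rad, d = 1203.01 km
Total = 802.80 + 470.21 + 1203.01 = 2476.01 km

2476 km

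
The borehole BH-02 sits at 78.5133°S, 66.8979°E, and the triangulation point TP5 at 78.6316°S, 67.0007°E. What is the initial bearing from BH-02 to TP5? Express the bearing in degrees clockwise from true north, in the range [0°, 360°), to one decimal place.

Δλ = 0.1028°
y = sin Δλ · cos φ₂ = 0.000354
x = cos φ₁ sin φ₂ − sin φ₁ cos φ₂ cos Δλ = -0.002065
θ = atan2(y, x) = 170.2816° → 170.2816° (mod 360°)

170.3°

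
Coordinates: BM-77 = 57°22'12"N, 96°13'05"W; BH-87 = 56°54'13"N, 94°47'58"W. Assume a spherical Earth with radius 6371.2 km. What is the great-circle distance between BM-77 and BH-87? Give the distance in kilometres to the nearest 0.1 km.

BM-77: φ = +57.37000°, λ = -96.21806°
BH-87: φ = +56.90361°, λ = -94.79944°
Δφ = -0.4664°,  Δλ = 1.4186°
a = sin²(Δφ/2) + cos φ₁ cos φ₂ sin²(Δλ/2) = 0.000062
c = 2·arcsin(√a) = 0.015708 rad = 0.9000°
d = R·c = 6371.2 × 0.015708 = 100.1 km

100.1 km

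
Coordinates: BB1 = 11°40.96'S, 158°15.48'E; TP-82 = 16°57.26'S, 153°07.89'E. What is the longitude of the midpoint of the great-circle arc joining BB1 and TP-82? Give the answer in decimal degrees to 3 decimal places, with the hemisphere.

155.725°E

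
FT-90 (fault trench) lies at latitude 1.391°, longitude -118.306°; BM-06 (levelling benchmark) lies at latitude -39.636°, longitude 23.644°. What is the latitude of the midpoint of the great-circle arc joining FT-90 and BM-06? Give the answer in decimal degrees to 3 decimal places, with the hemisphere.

44.871°S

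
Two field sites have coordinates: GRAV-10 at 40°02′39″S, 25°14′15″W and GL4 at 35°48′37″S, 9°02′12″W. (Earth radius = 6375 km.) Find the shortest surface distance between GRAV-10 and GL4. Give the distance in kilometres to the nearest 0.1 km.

GRAV-10: φ = -40.04417°, λ = -25.23750°
GL4: φ = -35.81028°, λ = -9.03667°
Δφ = 4.2339°,  Δλ = 16.2008°
a = sin²(Δφ/2) + cos φ₁ cos φ₂ sin²(Δλ/2) = 0.013691
c = 2·arcsin(√a) = 0.234556 rad = 13.4391°
d = R·c = 6375 × 0.234556 = 1495.3 km

1495.3 km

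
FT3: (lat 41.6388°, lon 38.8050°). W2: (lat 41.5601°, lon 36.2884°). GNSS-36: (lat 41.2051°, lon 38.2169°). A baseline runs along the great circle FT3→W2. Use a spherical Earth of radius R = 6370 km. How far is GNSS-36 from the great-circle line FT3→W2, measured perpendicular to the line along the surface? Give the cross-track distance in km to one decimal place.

46.7 km

δ₁₃ = central angle FT3→GNSS-36 = 0.010795 rad  (haversine)
θ₁₃ = bearing FT3→GNSS-36 = 225.672°,  θ₁₂ = bearing FT3→W2 = 268.441°
dₓₜ = R·arcsin(sin δ₁₃ · sin(θ₁₃ − θ₁₂)) = 6370·arcsin(0.01079·sin(-42.769°)) = -46.694 km
|dₓₜ| = 46.694 km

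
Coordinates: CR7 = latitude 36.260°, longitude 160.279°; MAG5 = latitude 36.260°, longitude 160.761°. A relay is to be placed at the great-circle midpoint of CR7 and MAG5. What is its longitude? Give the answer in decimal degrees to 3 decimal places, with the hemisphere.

Bx = cos φ₂ cos Δλ = 0.806313,  By = cos φ₂ sin Δλ = 0.006783
φₘ = atan2(sin φ₁ + sin φ₂, √((cos φ₁ + Bx)² + By²)) = 36.26024°
λₘ = λ₁ + atan2(By, cos φ₁ + Bx) = 160.52000°

160.520°E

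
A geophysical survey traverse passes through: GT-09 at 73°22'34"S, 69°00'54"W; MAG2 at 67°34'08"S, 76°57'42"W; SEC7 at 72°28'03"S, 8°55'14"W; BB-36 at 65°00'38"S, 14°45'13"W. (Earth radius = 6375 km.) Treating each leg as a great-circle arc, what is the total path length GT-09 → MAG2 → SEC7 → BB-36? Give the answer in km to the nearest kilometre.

GT-09: φ = -73.37611°, λ = -69.01500°
MAG2: φ = -67.56889°, λ = -76.96167°
SEC7: φ = -72.46750°, λ = -8.92056°
BB-36: φ = -65.01056°, λ = -14.75361°
GT-09→MAG2: c = 0.111236 rad, d = 709.13 km
MAG2→SEC7: c = 0.391380 rad, d = 2495.05 km
SEC7→BB-36: c = 0.135131 rad, d = 861.46 km
Total = 709.13 + 2495.05 + 861.46 = 4065.63 km

4066 km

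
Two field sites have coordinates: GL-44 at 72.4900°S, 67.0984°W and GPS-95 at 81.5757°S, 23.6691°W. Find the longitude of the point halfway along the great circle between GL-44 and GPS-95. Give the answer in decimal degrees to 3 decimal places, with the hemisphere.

53.208°W

Bx = cos φ₂ cos Δλ = 0.106394,  By = cos φ₂ sin Δλ = 0.100715
φₘ = atan2(sin φ₁ + sin φ₂, √((cos φ₁ + Bx)² + By²)) = -77.81494°
λₘ = λ₁ + atan2(By, cos φ₁ + Bx) = -53.20816°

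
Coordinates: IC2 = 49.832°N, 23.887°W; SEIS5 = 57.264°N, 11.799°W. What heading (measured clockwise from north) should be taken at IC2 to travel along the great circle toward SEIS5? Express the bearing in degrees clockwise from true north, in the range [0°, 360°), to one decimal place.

Δλ = 12.0880°
y = sin Δλ · cos φ₂ = 0.113244
x = cos φ₁ sin φ₂ − sin φ₁ cos φ₂ cos Δλ = 0.138512
θ = atan2(y, x) = 39.2687° → 39.2687° (mod 360°)

39.3°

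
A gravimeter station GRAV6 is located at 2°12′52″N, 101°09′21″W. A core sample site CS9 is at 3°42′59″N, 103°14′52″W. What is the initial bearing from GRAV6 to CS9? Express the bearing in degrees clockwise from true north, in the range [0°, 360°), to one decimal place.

305.8°

GRAV6: φ = +2.21444°, λ = -101.15583°
CS9: φ = +3.71639°, λ = -103.24778°
Δλ = -2.0919°
y = sin Δλ · cos φ₂ = -0.036426
x = cos φ₁ sin φ₂ − sin φ₁ cos φ₂ cos Δλ = 0.026237
θ = atan2(y, x) = -54.2362° → 305.7638° (mod 360°)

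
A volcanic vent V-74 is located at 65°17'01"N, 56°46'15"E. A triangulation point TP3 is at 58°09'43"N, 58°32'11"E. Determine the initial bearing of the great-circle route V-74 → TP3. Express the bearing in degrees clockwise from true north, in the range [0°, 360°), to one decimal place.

V-74: φ = +65.28361°, λ = +56.77083°
TP3: φ = +58.16194°, λ = +58.53639°
Δλ = 1.7656°
y = sin Δλ · cos φ₂ = 0.016253
x = cos φ₁ sin φ₂ − sin φ₁ cos φ₂ cos Δλ = -0.123749
θ = atan2(y, x) = 172.5178° → 172.5178° (mod 360°)

172.5°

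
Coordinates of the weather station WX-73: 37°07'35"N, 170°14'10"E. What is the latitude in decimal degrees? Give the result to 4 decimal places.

37.1264°N

37° + 7′/60 + 35″/3600 = 37 + 0.11667 + 0.00972 = 37.1264°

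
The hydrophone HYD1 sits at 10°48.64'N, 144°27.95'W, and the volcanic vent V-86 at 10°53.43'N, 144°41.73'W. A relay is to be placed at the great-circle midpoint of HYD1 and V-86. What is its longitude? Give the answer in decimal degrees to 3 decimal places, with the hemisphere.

144.581°W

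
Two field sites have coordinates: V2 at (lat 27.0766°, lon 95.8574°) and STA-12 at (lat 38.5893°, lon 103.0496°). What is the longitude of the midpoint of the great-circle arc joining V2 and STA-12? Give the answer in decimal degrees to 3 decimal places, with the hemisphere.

Bx = cos φ₂ cos Δλ = 0.775487,  By = cos φ₂ sin Δλ = 0.097860
φₘ = atan2(sin φ₁ + sin φ₂, √((cos φ₁ + Bx)² + By²)) = 32.88420°
λₘ = λ₁ + atan2(By, cos φ₁ + Bx) = 99.21928°

99.219°E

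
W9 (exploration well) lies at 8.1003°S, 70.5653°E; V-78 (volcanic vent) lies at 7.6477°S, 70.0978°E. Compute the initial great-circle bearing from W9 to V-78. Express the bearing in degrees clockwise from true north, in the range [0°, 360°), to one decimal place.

314.3°

Δλ = -0.4675°
y = sin Δλ · cos φ₂ = -0.008087
x = cos φ₁ sin φ₂ − sin φ₁ cos φ₂ cos Δλ = 0.007895
θ = atan2(y, x) = -45.6887° → 314.3113° (mod 360°)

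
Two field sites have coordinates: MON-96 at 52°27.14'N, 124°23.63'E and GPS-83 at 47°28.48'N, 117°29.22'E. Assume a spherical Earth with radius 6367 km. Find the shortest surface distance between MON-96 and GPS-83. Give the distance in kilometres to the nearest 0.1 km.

740.8 km

MON-96: φ = +52.45233°, λ = +124.39383°
GPS-83: φ = +47.47467°, λ = +117.48700°
Δφ = -4.9777°,  Δλ = -6.9068°
a = sin²(Δφ/2) + cos φ₁ cos φ₂ sin²(Δλ/2) = 0.003380
c = 2·arcsin(√a) = 0.116347 rad = 6.6662°
d = R·c = 6367 × 0.116347 = 740.8 km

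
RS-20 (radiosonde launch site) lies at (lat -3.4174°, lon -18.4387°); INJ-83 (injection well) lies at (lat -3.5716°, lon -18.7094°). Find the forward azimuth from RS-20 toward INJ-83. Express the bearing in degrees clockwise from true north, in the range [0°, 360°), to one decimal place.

Δλ = -0.2707°
y = sin Δλ · cos φ₂ = -0.004715
x = cos φ₁ sin φ₂ − sin φ₁ cos φ₂ cos Δλ = -0.002692
θ = atan2(y, x) = -119.7214° → 240.2786° (mod 360°)

240.3°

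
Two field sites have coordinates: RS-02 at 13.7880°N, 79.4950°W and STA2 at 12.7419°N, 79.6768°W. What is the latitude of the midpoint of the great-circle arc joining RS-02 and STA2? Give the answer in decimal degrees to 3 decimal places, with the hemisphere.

Bx = cos φ₂ cos Δλ = 0.975369,  By = cos φ₂ sin Δλ = -0.003095
φₘ = atan2(sin φ₁ + sin φ₂, √((cos φ₁ + Bx)² + By²)) = 13.26497°
λₘ = λ₁ + atan2(By, cos φ₁ + Bx) = -79.58610°

13.265°N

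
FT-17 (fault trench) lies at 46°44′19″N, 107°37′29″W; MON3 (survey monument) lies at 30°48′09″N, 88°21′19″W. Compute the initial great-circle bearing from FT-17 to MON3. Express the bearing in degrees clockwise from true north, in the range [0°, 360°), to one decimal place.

FT-17: φ = +46.73861°, λ = -107.62472°
MON3: φ = +30.80250°, λ = -88.35528°
Δλ = 19.2694°
y = sin Δλ · cos φ₂ = 0.283459
x = cos φ₁ sin φ₂ − sin φ₁ cos φ₂ cos Δλ = -0.239523
θ = atan2(y, x) = 130.1978° → 130.1978° (mod 360°)

130.2°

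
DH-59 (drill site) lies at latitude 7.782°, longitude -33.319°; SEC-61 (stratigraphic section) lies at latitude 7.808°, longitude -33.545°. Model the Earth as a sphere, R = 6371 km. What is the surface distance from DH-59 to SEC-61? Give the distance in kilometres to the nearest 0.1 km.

25.1 km

Δφ = 0.0260°,  Δλ = -0.2260°
a = sin²(Δφ/2) + cos φ₁ cos φ₂ sin²(Δλ/2) = 0.000004
c = 2·arcsin(√a) = 0.003934 rad = 0.2254°
d = R·c = 6371 × 0.003934 = 25.1 km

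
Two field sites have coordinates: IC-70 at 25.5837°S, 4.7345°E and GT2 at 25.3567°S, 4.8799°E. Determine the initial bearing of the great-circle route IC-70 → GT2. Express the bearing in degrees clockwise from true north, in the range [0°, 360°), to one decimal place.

Δλ = 0.1454°
y = sin Δλ · cos φ₂ = 0.002293
x = cos φ₁ sin φ₂ − sin φ₁ cos φ₂ cos Δλ = 0.003961
θ = atan2(y, x) = 30.0710° → 30.0710° (mod 360°)

30.1°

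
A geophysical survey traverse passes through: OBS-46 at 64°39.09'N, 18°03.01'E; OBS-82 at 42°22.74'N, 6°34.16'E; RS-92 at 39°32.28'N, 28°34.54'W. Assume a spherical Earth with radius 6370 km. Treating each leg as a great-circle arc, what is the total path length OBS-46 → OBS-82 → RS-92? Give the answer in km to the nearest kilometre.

5527 km

OBS-46: φ = +64.65150°, λ = +18.05017°
OBS-82: φ = +42.37900°, λ = +6.56933°
RS-92: φ = +39.53800°, λ = -28.57567°
OBS-46→OBS-82: c = 0.405098 rad, d = 2580.47 km
OBS-82→RS-92: c = 0.462555 rad, d = 2946.47 km
Total = 2580.47 + 2946.47 = 5526.95 km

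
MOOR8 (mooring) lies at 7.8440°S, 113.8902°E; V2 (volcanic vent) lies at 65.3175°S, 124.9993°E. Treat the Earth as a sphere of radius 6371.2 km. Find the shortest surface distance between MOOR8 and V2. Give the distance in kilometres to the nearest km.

6449 km

Δφ = -57.4735°,  Δλ = 11.1091°
a = sin²(Δφ/2) + cos φ₁ cos φ₂ sin²(Δλ/2) = 0.235031
c = 2·arcsin(√a) = 1.012269 rad = 57.9987°
d = R·c = 6371.2 × 1.012269 = 6449.4 km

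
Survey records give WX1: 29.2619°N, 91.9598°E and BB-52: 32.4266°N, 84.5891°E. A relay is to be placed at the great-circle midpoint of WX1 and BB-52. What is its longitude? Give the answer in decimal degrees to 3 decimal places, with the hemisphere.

88.335°E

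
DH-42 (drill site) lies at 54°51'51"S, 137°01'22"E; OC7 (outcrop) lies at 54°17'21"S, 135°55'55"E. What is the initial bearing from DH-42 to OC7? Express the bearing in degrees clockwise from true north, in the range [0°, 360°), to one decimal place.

311.8°

DH-42: φ = -54.86417°, λ = +137.02278°
OC7: φ = -54.28917°, λ = +135.93194°
Δλ = -1.0908°
y = sin Δλ · cos φ₂ = -0.011112
x = cos φ₁ sin φ₂ − sin φ₁ cos φ₂ cos Δλ = 0.009949
θ = atan2(y, x) = -48.1610° → 311.8390° (mod 360°)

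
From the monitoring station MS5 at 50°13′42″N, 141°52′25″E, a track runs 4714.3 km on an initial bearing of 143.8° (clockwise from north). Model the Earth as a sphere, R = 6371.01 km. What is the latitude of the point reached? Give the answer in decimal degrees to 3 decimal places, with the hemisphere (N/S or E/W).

MS5: φ = +50.22833°, λ = +141.87361°
δ = d/R = 4714.3/6371.01 = 0.739961 rad
φ₂ = arcsin(sin φ₁ cos δ + cos φ₁ sin δ cos θ)
   = arcsin(0.76860·0.73849 + 0.63973·0.67426·-0.80696) = 12.68142°
λ₂ = λ₁ + atan2(sin θ sin δ cos φ₁, cos δ − sin φ₁ sin φ₂) = 165.96407°

12.681°N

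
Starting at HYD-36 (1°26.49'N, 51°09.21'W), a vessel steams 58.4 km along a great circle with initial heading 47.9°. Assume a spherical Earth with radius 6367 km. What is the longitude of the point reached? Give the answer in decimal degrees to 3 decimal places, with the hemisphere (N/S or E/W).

50.763°W

HYD-36: φ = +1.44150°, λ = -51.15350°
δ = d/R = 58.4/6367 = 0.009172 rad
φ₂ = arcsin(sin φ₁ cos δ + cos φ₁ sin δ cos θ)
   = arcsin(0.02516·0.99996 + 0.99968·0.00917·0.67043) = 1.79380°
λ₂ = λ₁ + atan2(sin θ sin δ cos φ₁, cos δ − sin φ₁ sin φ₂) = -50.76338°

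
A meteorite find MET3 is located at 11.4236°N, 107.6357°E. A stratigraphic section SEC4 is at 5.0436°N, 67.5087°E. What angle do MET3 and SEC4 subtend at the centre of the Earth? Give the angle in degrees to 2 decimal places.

Δφ = -6.3800°,  Δλ = -40.1270°
a = sin²(Δφ/2) + cos φ₁ cos φ₂ sin²(Δλ/2) = 0.118010
c = 2·arcsin(√a) = 0.701336 rad = 40.1836°

40.18°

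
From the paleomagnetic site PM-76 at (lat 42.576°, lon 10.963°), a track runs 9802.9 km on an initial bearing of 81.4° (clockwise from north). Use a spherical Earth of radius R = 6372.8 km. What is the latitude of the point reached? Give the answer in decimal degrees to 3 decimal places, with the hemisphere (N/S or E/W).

δ = d/R = 9802.9/6372.8 = 1.538241 rad
φ₂ = arcsin(sin φ₁ cos δ + cos φ₁ sin δ cos θ)
   = arcsin(0.67657·0.03255 + 0.73638·0.99947·0.14954) = 7.58973°
λ₂ = λ₁ + atan2(sin θ sin δ cos φ₁, cos δ − sin φ₁ sin φ₂) = 105.42684°

7.590°N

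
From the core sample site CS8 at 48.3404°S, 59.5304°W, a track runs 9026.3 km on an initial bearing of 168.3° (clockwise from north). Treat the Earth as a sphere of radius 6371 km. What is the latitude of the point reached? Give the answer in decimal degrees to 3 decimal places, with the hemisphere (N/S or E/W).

δ = d/R = 9026.3/6371 = 1.416779 rad
φ₂ = arcsin(sin φ₁ cos δ + cos φ₁ sin δ cos θ)
   = arcsin(-0.74711·0.15341 + 0.66470·0.98816·-0.97922) = -49.27074°
λ₂ = λ₁ + atan2(sin θ sin δ cos φ₁, cos δ − sin φ₁ sin φ₂) = 102.58426°

49.271°S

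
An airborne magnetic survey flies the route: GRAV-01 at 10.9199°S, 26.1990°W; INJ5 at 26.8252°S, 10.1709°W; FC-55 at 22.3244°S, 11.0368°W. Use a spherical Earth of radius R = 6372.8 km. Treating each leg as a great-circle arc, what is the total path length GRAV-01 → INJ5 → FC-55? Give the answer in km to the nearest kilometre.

GRAV-01→INJ5: c = 0.382716 rad, d = 2438.97 km
INJ5→FC-55: c = 0.079746 rad, d = 508.21 km
Total = 2438.97 + 508.21 = 2947.18 km

2947 km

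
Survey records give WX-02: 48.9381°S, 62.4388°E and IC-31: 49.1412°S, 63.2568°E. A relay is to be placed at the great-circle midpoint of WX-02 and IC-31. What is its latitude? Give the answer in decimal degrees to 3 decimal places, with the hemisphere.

49.040°S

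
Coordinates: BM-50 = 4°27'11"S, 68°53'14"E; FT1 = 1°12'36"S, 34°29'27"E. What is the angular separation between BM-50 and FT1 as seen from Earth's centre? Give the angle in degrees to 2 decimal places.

BM-50: φ = -4.45306°, λ = +68.88722°
FT1: φ = -1.21000°, λ = +34.49083°
Δφ = 3.2431°,  Δλ = -34.3964°
a = sin²(Δφ/2) + cos φ₁ cos φ₂ sin²(Δλ/2) = 0.087943
c = 2·arcsin(√a) = 0.602160 rad = 34.5012°

34.50°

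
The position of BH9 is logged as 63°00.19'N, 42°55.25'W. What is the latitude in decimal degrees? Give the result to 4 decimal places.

63.0032°N

63° + 0.19′/60 = 63 + 0.00317 = 63.0032°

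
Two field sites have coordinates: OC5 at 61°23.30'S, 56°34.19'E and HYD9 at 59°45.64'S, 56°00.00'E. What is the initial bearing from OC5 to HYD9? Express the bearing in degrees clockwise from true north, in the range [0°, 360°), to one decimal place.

350.0°

OC5: φ = -61.38833°, λ = +56.56983°
HYD9: φ = -59.76067°, λ = +56.00000°
Δλ = -0.5698°
y = sin Δλ · cos φ₂ = -0.005009
x = cos φ₁ sin φ₂ − sin φ₁ cos φ₂ cos Δλ = 0.028382
θ = atan2(y, x) = -10.0078° → 349.9922° (mod 360°)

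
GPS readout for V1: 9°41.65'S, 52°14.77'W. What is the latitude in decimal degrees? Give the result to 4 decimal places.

9.6942°S

9° + 41.65′/60 = 9 + 0.69417 = 9.6942°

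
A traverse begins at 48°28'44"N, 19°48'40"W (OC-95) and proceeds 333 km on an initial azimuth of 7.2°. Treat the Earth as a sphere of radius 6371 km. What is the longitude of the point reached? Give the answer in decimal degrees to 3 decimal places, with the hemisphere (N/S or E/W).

19.209°W

OC-95: φ = +48.47889°, λ = -19.81111°
δ = d/R = 333/6371 = 0.052268 rad
φ₂ = arcsin(sin φ₁ cos δ + cos φ₁ sin δ cos θ)
   = arcsin(0.74871·0.99863 + 0.66290·0.05224·0.99211) = 51.44852°
λ₂ = λ₁ + atan2(sin θ sin δ cos φ₁, cos δ − sin φ₁ sin φ₂) = -19.20911°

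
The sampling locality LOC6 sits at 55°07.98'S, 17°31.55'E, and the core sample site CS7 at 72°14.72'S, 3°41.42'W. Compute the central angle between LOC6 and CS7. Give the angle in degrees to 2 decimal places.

LOC6: φ = -55.13300°, λ = +17.52583°
CS7: φ = -72.24533°, λ = -3.69033°
Δφ = -17.1123°,  Δλ = -21.2162°
a = sin²(Δφ/2) + cos φ₁ cos φ₂ sin²(Δλ/2) = 0.028043
c = 2·arcsin(√a) = 0.336506 rad = 19.2804°

19.28°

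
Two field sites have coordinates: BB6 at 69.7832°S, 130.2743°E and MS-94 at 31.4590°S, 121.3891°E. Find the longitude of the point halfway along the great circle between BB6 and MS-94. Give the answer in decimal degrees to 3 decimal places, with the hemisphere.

123.948°E

Bx = cos φ₂ cos Δλ = 0.842777,  By = cos φ₂ sin Δλ = -0.131752
φₘ = atan2(sin φ₁ + sin φ₂, √((cos φ₁ + Bx)² + By²)) = -50.69044°
λₘ = λ₁ + atan2(By, cos φ₁ + Bx) = 123.94776°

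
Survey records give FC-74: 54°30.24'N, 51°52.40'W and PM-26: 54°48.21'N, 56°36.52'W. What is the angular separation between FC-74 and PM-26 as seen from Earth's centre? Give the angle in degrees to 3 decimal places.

2.755°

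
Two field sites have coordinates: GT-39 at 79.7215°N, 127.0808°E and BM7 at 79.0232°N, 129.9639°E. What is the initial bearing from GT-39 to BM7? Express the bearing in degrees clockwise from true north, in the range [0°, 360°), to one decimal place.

141.3°

Δλ = 2.8831°
y = sin Δλ · cos φ₂ = 0.009577
x = cos φ₁ sin φ₂ − sin φ₁ cos φ₂ cos Δλ = -0.011950
θ = atan2(y, x) = 141.2898° → 141.2898° (mod 360°)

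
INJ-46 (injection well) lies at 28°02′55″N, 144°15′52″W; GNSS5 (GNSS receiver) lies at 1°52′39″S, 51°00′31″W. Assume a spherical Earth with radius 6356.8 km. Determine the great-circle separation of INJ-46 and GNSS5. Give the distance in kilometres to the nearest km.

INJ-46: φ = +28.04861°, λ = -144.26444°
GNSS5: φ = -1.87750°, λ = -51.00861°
Δφ = -29.9261°,  Δλ = 93.2558°
a = sin²(Δφ/2) + cos φ₁ cos φ₂ sin²(Δλ/2) = 0.532751
c = 2·arcsin(√a) = 1.636346 rad = 93.7557°
d = R·c = 6356.8 × 1.636346 = 10401.9 km

10402 km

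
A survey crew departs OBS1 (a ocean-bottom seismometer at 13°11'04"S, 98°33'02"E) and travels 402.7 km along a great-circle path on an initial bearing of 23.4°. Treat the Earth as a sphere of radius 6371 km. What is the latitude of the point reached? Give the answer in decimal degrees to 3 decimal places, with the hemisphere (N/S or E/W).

9.857°S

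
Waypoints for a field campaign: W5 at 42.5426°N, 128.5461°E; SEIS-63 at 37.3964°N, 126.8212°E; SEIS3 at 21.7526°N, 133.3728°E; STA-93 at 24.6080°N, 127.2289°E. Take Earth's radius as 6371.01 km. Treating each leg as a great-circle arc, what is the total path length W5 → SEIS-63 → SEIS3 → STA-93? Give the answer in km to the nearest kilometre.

3144 km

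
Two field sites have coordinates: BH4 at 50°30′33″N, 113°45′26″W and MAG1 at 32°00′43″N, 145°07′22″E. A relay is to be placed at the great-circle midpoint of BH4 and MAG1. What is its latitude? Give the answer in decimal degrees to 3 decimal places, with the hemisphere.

BH4: φ = +50.50917°, λ = -113.75722°
MAG1: φ = +32.01194°, λ = +145.12278°
Bx = cos φ₂ cos Δλ = -0.163537,  By = cos φ₂ sin Δλ = -0.832018
φₘ = atan2(sin φ₁ + sin φ₂, √((cos φ₁ + Bx)² + By²)) = 53.68575°
λₘ = λ₁ + atan2(By, cos φ₁ + Bx) = -174.16942°

53.686°N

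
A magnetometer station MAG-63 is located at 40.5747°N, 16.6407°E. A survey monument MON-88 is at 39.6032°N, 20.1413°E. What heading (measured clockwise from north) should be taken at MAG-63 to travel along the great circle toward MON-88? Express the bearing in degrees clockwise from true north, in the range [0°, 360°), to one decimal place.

108.8°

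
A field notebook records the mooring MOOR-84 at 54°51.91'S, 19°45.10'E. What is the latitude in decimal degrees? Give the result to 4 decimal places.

54° + 51.91′/60 = 54 + 0.86517 = 54.8652°

54.8652°S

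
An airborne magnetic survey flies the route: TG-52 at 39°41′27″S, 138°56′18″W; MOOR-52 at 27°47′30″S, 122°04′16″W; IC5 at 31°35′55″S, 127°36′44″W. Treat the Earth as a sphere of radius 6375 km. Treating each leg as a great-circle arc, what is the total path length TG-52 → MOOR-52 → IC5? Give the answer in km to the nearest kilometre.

TG-52: φ = -39.69083°, λ = -138.93833°
MOOR-52: φ = -27.79167°, λ = -122.07111°
IC5: φ = -31.59861°, λ = -127.61222°
TG-52→MOOR-52: c = 0.320029 rad, d = 2040.18 km
MOOR-52→IC5: c = 0.107079 rad, d = 682.63 km
Total = 2040.18 + 682.63 = 2722.81 km

2723 km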